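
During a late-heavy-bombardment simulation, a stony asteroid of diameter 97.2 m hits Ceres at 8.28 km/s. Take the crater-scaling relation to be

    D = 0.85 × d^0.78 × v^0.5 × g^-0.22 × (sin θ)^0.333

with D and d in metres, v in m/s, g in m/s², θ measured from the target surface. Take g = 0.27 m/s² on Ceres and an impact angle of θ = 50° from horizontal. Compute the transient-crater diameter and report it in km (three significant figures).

D ≈ 3.35 km

In SI units: v = 8280 m/s.
d^0.78 = 97.2^0.78 = 35.51
v^0.5 = 8280^0.5 = 90.99
g^-0.22 = 0.27^-0.22 = 1.334
(sin 50°)^0.333 = 0.7660^0.333 = 0.9151
D = 0.85 × 35.51 × 90.99 × 1.334 × 0.9151 = 3353 m
   = 3.353 km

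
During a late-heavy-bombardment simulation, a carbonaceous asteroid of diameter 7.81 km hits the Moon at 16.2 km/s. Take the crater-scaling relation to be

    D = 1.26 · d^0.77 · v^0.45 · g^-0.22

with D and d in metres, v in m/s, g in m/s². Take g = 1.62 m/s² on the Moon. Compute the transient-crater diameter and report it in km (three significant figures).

D ≈ 88.3 km

In SI units: d = 7810 m, v = 16200 m/s.
d^0.77 = 7810^0.77 = 993.9
v^0.45 = 16200^0.45 = 78.39
g^-0.22 = 1.62^-0.22 = 0.8993
D = 1.26 × 993.9 × 78.39 × 0.8993 = 88283 m
   = 88.28 km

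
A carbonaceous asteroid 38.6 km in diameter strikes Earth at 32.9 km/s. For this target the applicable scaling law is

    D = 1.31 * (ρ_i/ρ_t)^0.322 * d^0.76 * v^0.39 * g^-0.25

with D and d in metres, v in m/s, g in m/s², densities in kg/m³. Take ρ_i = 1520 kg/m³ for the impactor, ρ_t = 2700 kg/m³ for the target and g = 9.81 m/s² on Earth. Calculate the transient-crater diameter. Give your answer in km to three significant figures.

In SI units: d = 38600 m, v = 32900 m/s.
(ρ_i/ρ_t)^0.322 = (1520/2700)^0.322 = 0.8311
d^0.76 = 38600^0.76 = 3061
v^0.39 = 32900^0.39 = 57.77
g^-0.25 = 9.81^-0.25 = 0.5650
D = 1.31 × 0.8311 × 3061 × 57.77 × 0.5650 = 1.088 × 10^5 m
   = 108.8 km

D ≈ 109 km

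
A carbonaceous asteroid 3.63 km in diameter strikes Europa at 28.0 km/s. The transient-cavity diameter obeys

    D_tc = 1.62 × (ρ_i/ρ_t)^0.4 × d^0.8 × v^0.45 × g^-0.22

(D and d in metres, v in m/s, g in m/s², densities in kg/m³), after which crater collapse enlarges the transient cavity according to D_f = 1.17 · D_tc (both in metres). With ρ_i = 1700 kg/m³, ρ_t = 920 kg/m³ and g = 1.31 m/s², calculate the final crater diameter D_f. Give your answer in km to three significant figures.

In SI: d = 3630 m, v = 28000 m/s.
(ρ_i/ρ_t)^0.4 = (1700/920)^0.4 = 1.278
d^0.8 = 3630^0.8 = 704.6
v^0.45 = 28000^0.45 = 100.3
g^-0.22 = 1.31^-0.22 = 0.9423
D_tc = 1.62 × 1.278 × 704.6 × 100.3 × 0.9423 = 1.379 × 10^5 m
D_f = 1.17 × 1.379 × 10^5 = 1.613 × 10^5 m
     = 161.3 km

D_f ≈ 161 km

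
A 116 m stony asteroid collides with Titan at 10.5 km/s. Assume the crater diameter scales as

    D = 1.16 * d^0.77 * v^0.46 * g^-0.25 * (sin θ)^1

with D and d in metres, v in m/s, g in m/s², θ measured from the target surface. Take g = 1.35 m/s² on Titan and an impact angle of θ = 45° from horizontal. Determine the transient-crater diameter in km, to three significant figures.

In SI units: v = 10500 m/s.
d^0.77 = 116^0.77 = 38.87
v^0.46 = 10500^0.46 = 70.75
g^-0.25 = 1.35^-0.25 = 0.9277
(sin 45°)^1 = 0.7071^1 = 0.7071
D = 1.16 × 38.87 × 70.75 × 0.9277 × 0.7071 = 2093 m
   = 2.093 km

D ≈ 2.09 km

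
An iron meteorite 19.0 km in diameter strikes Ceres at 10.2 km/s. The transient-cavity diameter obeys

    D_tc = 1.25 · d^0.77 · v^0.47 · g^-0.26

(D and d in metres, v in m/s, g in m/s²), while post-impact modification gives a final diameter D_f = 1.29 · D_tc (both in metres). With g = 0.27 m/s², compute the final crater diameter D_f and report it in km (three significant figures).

In SI: d = 19000 m, v = 10200 m/s.
d^0.77 = 19000^0.77 = 1971
v^0.47 = 10200^0.47 = 76.57
g^-0.26 = 0.27^-0.26 = 1.406
D_tc = 1.25 × 1971 × 76.57 × 1.406 = 2.652 × 10^5 m
D_f = 1.29 × 2.652 × 10^5 = 3.421 × 10^5 m
     = 342.1 km

D_f ≈ 342 km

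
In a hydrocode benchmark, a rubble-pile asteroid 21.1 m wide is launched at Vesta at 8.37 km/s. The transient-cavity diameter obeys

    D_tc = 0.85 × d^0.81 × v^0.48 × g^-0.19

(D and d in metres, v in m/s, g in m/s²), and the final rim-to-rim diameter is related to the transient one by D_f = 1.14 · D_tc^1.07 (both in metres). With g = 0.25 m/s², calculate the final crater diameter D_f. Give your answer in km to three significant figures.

D_f ≈ 1.85 km

v = 8370 m/s.
d^0.81 = 21.1^0.81 = 11.82
v^0.48 = 8370^0.48 = 76.37
g^-0.19 = 0.25^-0.19 = 1.301
D_tc = 0.85 × 11.82 × 76.37 × 1.301 = 998.2 m
D_f = 1.14 × (998.2)^1.07 = 1845 m
     = 1.845 km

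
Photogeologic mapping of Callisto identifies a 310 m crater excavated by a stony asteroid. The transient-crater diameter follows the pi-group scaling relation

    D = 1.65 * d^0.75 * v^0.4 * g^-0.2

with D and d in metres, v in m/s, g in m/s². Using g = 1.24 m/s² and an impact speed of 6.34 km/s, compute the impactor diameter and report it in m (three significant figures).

Rearranging for d: d = [D / (1.65 · 6340^0.4 · 1.24^-0.2)]^(1/0.75).
6340^0.4 = 33.18
1.24^-0.2 = 0.9579
Denominator = 1.65 × 33.18 × 0.9579 = 52.44
D / 52.44 = 310 / 52.44 = 5.912
d = 5.912^(1/0.75) = 5.912^1.3333 = 10.69 m

d ≈ 10.7 m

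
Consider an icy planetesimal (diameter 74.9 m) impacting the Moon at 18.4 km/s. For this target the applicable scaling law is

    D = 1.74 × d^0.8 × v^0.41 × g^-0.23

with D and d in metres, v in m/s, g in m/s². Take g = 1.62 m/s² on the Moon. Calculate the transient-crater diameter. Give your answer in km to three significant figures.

In SI units: v = 18400 m/s.
d^0.8 = 74.9^0.8 = 31.59
v^0.41 = 18400^0.41 = 56.05
g^-0.23 = 1.62^-0.23 = 0.8950
D = 1.74 × 31.59 × 56.05 × 0.8950 = 2757 m
   = 2.757 km

D ≈ 2.76 km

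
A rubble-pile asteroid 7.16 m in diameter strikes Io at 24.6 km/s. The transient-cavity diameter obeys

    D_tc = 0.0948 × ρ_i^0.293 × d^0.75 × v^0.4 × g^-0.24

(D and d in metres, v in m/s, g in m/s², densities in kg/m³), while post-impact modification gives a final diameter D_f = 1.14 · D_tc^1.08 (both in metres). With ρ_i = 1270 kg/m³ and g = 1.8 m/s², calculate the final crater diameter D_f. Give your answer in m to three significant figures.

D_f ≈ 287 m

v = 24600 m/s.
ρ_i^0.293 = 1270^0.293 = 8.117
d^0.75 = 7.16^0.75 = 4.377
v^0.4 = 24600^0.4 = 57.07
g^-0.24 = 1.8^-0.24 = 0.8684
D_tc = 0.0948 × 8.117 × 4.377 × 57.07 × 0.8684 = 166.9 m
D_f = 1.14 × (166.9)^1.08 = 286.5 m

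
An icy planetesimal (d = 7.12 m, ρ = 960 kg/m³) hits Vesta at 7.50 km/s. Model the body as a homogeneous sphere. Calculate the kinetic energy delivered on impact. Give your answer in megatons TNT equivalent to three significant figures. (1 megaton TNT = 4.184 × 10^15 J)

v = 7500 m/s.
Mass m = (π/6) ρ d³ = (π/6) × 960 × (7.12)³ = 1.814 × 10^5 kg
E = ½ m v² = 0.5 × 1.814 × 10^5 × (7500)² = 5.102 × 10^12 J
   = 5.102 × 10^12 / 4.184×10^15 = 1.219 × 10^-3 Mt

E ≈ 1.22 × 10^-3 Mt TNT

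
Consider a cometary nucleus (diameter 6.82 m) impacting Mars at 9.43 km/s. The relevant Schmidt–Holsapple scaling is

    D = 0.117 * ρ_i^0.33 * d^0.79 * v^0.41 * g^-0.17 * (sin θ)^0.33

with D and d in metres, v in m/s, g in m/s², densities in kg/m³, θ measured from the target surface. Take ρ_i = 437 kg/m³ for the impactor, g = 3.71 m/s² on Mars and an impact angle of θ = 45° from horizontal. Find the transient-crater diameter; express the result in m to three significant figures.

D ≈ 121 m

In SI units: v = 9430 m/s.
ρ_i^0.33 = 437^0.33 = 7.436
d^0.79 = 6.82^0.79 = 4.557
v^0.41 = 9430^0.41 = 42.61
g^-0.17 = 3.71^-0.17 = 0.8002
(sin 45°)^0.33 = 0.7071^0.33 = 0.8919
D = 0.117 × 7.436 × 4.557 × 42.61 × 0.8002 × 0.8919 = 120.6 m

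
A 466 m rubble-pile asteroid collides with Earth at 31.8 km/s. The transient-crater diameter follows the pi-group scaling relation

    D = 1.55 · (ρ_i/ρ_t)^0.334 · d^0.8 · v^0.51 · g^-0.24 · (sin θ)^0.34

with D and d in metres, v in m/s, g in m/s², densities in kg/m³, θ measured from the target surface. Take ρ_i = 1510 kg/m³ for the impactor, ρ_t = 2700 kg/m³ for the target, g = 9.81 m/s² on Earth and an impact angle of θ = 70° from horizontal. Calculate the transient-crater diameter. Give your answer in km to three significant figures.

In SI units: v = 31800 m/s.
(ρ_i/ρ_t)^0.334 = (1510/2700)^0.334 = 0.8236
d^0.8 = 466^0.8 = 136.4
v^0.51 = 31800^0.51 = 197.8
g^-0.24 = 9.81^-0.24 = 0.5781
(sin 70°)^0.34 = 0.9397^0.34 = 0.9791
D = 1.55 × 0.8236 × 136.4 × 197.8 × 0.5781 × 0.9791 = 19495 m
   = 19.49 km

D ≈ 19.5 km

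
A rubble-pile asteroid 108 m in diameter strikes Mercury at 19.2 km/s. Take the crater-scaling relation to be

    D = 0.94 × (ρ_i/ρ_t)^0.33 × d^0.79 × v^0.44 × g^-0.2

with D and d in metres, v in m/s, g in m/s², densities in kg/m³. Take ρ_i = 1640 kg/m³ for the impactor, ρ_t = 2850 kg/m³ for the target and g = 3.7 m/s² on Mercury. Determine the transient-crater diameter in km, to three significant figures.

In SI units: v = 19200 m/s.
(ρ_i/ρ_t)^0.33 = (1640/2850)^0.33 = 0.8333
d^0.79 = 108^0.79 = 40.40
v^0.44 = 19200^0.44 = 76.67
g^-0.2 = 3.7^-0.2 = 0.7698
D = 0.94 × 0.8333 × 40.40 × 76.67 × 0.7698 = 1868 m
   = 1.868 km

D ≈ 1.87 km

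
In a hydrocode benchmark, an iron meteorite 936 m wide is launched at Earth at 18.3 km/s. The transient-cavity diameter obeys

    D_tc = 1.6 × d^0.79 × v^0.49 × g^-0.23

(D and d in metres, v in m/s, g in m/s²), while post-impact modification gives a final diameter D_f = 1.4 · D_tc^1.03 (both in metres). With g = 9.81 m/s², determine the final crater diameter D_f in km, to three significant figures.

D_f ≈ 49.0 km

v = 18300 m/s.
d^0.79 = 936^0.79 = 222.5
v^0.49 = 18300^0.49 = 122.6
g^-0.23 = 9.81^-0.23 = 0.5914
D_tc = 1.6 × 222.5 × 122.6 × 0.5914 = 25810 m
D_f = 1.4 × (25810)^1.03 = 49008 m
     = 49.01 km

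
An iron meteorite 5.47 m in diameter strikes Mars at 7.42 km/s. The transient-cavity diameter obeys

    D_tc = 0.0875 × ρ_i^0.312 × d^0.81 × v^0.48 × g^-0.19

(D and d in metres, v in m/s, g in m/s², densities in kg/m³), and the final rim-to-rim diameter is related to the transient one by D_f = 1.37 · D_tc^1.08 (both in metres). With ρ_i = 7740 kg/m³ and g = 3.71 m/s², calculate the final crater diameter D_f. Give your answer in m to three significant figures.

v = 7420 m/s.
ρ_i^0.312 = 7740^0.312 = 16.34
d^0.81 = 5.47^0.81 = 3.961
v^0.48 = 7420^0.48 = 72.08
g^-0.19 = 3.71^-0.19 = 0.7795
D_tc = 0.0875 × 16.34 × 3.961 × 72.08 × 0.7795 = 318.2 m
D_f = 1.37 × (318.2)^1.08 = 691.3 m

D_f ≈ 691 m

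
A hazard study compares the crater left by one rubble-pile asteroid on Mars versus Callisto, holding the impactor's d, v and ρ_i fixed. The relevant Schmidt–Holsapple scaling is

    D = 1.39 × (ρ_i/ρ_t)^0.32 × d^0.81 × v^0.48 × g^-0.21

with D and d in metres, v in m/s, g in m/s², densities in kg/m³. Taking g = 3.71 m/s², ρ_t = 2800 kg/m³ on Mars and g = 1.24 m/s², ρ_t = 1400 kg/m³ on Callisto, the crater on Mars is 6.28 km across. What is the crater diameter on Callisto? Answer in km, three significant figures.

The impactor-only factors (d, v, ρ_i) cancel in the ratio, leaving D_Callisto/D_Mars = (g_Callisto/g_Mars)^-0.21 · (ρ_t,Mars/ρ_t,Callisto)^0.32.
(1.24/3.71)^-0.21 = 0.3342^-0.21 = 1.259
(2800/1400)^0.32 = 2.000^0.32 = 1.248
Ratio = 1.259 × 1.248 = 1.571
D_Callisto = 1.571 × 6.28 km = 9.87 km

D ≈ 9.87 km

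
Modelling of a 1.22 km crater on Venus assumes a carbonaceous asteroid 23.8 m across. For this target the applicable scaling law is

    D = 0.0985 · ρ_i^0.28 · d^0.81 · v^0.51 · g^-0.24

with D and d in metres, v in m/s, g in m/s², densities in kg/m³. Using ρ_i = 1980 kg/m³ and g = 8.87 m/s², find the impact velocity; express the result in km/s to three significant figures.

Rearranging for v: v = [D / (0.0985 · 1980^0.28 · 23.8^0.81 · 8.87^-0.24)]^(1/0.51).
D = 1220 m.
1980^0.28 = 8.377
23.8^0.81 = 13.03
8.87^-0.24 = 0.5922
Denominator = 0.0985 × 8.377 × 13.03 × 0.5922 = 6.367
D / 6.367 = 1220 / 6.367 = 191.6
v = 191.6^(1/0.51) = 191.6^1.9608 = 29876 m/s

v ≈ 29.9 km/s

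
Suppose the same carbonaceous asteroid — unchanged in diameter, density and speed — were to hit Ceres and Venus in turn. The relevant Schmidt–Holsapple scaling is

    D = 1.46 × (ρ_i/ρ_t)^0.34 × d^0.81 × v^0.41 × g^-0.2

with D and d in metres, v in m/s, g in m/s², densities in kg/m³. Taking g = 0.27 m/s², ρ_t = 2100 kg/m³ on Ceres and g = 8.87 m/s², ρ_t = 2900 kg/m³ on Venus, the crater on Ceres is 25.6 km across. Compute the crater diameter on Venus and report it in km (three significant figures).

The impactor-only factors (d, v, ρ_i) cancel in the ratio, leaving D_Venus/D_Ceres = (g_Venus/g_Ceres)^-0.2 · (ρ_t,Ceres/ρ_t,Venus)^0.34.
(8.87/0.27)^-0.2 = 32.85^-0.2 = 0.4974
(2100/2900)^0.34 = 0.7241^0.34 = 0.8960
Ratio = 0.4974 × 0.8960 = 0.4457
D_Venus = 0.4457 × 25.6 km = 11.4 km

D ≈ 11.4 km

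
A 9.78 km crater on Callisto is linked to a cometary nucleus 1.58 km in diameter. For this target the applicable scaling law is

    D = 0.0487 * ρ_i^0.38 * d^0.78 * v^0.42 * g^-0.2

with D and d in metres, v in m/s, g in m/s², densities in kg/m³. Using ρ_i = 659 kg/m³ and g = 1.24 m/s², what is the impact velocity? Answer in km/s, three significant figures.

Rearranging for v: v = [D / (0.0487 · 659^0.38 · 1580^0.78 · 1.24^-0.2)]^(1/0.42).
D = 9780 m.
659^0.38 = 11.78
1580^0.78 = 312.6
1.24^-0.2 = 0.9579
Denominator = 0.0487 × 11.78 × 312.6 × 0.9579 = 171.8
D / 171.8 = 9780 / 171.8 = 56.93
v = 56.93^(1/0.42) = 56.93^2.381 = 15117 m/s

v ≈ 15.1 km/s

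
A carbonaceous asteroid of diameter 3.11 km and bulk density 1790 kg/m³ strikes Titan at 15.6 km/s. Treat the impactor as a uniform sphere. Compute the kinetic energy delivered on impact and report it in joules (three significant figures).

E ≈ 3.43 × 10^21 J

d = 3110 m; v = 15600 m/s.
Mass m = (π/6) ρ d³ = (π/6) × 1790 × (3110)³ = 2.819 × 10^13 kg
E = ½ m v² = 0.5 × 2.819 × 10^13 × (15600)² = 3.430 × 10^21 J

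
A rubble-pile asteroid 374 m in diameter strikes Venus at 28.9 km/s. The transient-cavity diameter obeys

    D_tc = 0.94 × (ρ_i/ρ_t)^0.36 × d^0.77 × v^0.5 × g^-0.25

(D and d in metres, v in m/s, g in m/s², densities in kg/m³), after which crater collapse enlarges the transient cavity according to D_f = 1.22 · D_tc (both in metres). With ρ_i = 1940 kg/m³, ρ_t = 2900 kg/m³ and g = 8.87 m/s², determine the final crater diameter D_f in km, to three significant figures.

D_f ≈ 9.36 km

v = 28900 m/s.
(ρ_i/ρ_t)^0.36 = (1940/2900)^0.36 = 0.8653
d^0.77 = 374^0.77 = 95.74
v^0.5 = 28900^0.5 = 170.0
g^-0.25 = 8.87^-0.25 = 0.5795
D_tc = 0.94 × 0.8653 × 95.74 × 170.0 × 0.5795 = 7672 m
D_f = 1.22 × 7672 = 9360 m
     = 9.360 km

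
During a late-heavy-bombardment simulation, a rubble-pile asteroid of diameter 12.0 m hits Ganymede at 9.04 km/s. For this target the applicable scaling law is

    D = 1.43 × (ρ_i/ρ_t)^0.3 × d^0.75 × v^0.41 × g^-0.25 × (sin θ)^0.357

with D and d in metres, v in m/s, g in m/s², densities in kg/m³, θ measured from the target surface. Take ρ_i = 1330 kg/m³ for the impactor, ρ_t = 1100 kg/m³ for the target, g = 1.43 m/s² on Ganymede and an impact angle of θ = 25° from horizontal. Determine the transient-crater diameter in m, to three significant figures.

In SI units: v = 9040 m/s.
(ρ_i/ρ_t)^0.3 = (1330/1100)^0.3 = 1.059
d^0.75 = 12^0.75 = 6.447
v^0.41 = 9040^0.41 = 41.88
g^-0.25 = 1.43^-0.25 = 0.9145
(sin 25°)^0.357 = 0.4226^0.357 = 0.7353
D = 1.43 × 1.059 × 6.447 × 41.88 × 0.9145 × 0.7353 = 274.9 m

D ≈ 275 m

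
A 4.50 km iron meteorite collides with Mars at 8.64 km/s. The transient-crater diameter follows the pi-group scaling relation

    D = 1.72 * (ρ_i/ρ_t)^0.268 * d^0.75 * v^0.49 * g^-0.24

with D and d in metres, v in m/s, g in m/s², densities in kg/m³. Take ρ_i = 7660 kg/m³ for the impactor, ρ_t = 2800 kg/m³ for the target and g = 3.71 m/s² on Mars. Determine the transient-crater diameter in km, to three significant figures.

D ≈ 76.7 km

In SI units: d = 4500 m, v = 8640 m/s.
(ρ_i/ρ_t)^0.268 = (7660/2800)^0.268 = 1.310
d^0.75 = 4500^0.75 = 549.4
v^0.49 = 8640^0.49 = 84.90
g^-0.24 = 3.71^-0.24 = 0.7300
D = 1.72 × 1.310 × 549.4 × 84.90 × 0.7300 = 76722 m
   = 76.72 km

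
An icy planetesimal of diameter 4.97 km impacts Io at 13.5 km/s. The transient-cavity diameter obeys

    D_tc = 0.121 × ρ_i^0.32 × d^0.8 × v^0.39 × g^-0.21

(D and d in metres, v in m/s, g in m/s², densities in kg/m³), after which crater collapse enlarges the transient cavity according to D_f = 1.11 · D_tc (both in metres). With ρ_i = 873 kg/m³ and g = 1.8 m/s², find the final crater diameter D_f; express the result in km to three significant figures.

In SI: d = 4970 m, v = 13500 m/s.
ρ_i^0.32 = 873^0.32 = 8.732
d^0.8 = 4970^0.8 = 905.9
v^0.39 = 13500^0.39 = 40.82
g^-0.21 = 1.8^-0.21 = 0.8839
D_tc = 0.121 × 8.732 × 905.9 × 40.82 × 0.8839 = 34530 m
D_f = 1.11 × 34530 = 38328 m
     = 38.33 km

D_f ≈ 38.3 km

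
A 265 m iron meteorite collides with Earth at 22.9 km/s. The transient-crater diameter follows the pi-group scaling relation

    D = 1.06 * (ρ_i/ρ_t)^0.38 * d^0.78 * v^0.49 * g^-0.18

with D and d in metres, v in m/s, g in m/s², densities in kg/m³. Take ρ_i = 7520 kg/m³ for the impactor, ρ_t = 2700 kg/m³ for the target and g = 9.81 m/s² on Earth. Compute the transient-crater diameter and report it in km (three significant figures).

In SI units: v = 22900 m/s.
(ρ_i/ρ_t)^0.38 = (7520/2700)^0.38 = 1.476
d^0.78 = 265^0.78 = 77.65
v^0.49 = 22900^0.49 = 136.9
g^-0.18 = 9.81^-0.18 = 0.6630
D = 1.06 × 1.476 × 77.65 × 136.9 × 0.6630 = 11027 m
   = 11.03 km

D ≈ 11.0 km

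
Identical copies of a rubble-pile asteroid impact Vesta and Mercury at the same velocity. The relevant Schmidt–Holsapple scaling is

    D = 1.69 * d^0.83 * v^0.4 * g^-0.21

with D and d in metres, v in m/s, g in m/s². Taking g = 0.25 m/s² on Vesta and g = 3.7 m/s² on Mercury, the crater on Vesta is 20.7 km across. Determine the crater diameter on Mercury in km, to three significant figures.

All impactor-dependent factors cancel in the ratio, leaving D_Mercury/D_Vesta = (g_Mercury/g_Vesta)^-0.21.
(3.7/0.25)^-0.21 = 14.80^-0.21 = 0.5679
D_Mercury = 0.5679 × 20.7 km = 11.8 km

D ≈ 11.8 km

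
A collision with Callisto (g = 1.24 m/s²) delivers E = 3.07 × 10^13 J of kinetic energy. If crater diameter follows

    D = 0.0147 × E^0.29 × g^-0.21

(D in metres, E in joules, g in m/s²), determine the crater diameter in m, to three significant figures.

D ≈ 115 m

E^0.29 = (3.07 × 10^13)^0.29 = 8.152 × 10^3
g^-0.21 = 1.24^-0.21 = 0.9558
D = 0.0147 × 8.152 × 10^3 × 0.9558 = 114.5 m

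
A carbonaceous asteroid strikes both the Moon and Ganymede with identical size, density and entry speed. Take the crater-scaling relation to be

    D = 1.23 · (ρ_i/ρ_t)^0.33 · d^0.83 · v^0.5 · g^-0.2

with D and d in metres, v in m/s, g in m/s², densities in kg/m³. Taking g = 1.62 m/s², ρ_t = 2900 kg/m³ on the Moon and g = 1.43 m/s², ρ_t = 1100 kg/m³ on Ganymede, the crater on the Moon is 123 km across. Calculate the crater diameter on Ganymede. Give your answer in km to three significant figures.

The impactor-only factors (d, v, ρ_i) cancel in the ratio, leaving D_Ganymede/D_Moon = (g_Ganymede/g_Moon)^-0.2 · (ρ_t,Moon/ρ_t,Ganymede)^0.33.
(1.43/1.62)^-0.2 = 0.8827^-0.2 = 1.025
(2900/1100)^0.33 = 2.636^0.33 = 1.377
Ratio = 1.025 × 1.377 = 1.411
D_Ganymede = 1.411 × 123 km = 174 km

D ≈ 174 km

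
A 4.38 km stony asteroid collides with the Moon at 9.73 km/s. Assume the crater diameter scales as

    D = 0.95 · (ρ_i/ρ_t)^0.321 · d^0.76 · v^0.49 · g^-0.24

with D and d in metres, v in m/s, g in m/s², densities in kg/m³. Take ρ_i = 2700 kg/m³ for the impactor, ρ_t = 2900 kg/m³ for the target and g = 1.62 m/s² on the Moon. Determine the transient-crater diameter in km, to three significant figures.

In SI units: d = 4380 m, v = 9730 m/s.
(ρ_i/ρ_t)^0.321 = (2700/2900)^0.321 = 0.9773
d^0.76 = 4380^0.76 = 585.5
v^0.49 = 9730^0.49 = 89.99
g^-0.24 = 1.62^-0.24 = 0.8907
D = 0.95 × 0.9773 × 585.5 × 89.99 × 0.8907 = 43572 m
   = 43.57 km

D ≈ 43.6 km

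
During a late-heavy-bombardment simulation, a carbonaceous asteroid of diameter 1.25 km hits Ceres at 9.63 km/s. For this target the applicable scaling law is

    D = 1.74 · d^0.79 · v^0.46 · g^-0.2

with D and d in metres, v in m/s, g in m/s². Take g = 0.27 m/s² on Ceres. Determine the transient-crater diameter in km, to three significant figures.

In SI units: d = 1250 m, v = 9630 m/s.
d^0.79 = 1250^0.79 = 279.6
v^0.46 = 9630^0.46 = 67.99
g^-0.2 = 0.27^-0.2 = 1.299
D = 1.74 × 279.6 × 67.99 × 1.299 = 42968 m
   = 42.97 km

D ≈ 43.0 km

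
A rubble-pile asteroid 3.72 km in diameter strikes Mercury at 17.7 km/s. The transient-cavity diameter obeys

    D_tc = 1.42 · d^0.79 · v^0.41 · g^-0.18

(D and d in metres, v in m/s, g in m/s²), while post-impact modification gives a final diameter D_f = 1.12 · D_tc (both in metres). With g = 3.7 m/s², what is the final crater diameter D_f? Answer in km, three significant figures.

In SI: d = 3720 m, v = 17700 m/s.
d^0.79 = 3720^0.79 = 661.8
v^0.41 = 17700^0.41 = 55.17
g^-0.18 = 3.7^-0.18 = 0.7902
D_tc = 1.42 × 661.8 × 55.17 × 0.7902 = 40970 m
D_f = 1.12 × 40970 = 45886 m
     = 45.89 km

D_f ≈ 45.9 km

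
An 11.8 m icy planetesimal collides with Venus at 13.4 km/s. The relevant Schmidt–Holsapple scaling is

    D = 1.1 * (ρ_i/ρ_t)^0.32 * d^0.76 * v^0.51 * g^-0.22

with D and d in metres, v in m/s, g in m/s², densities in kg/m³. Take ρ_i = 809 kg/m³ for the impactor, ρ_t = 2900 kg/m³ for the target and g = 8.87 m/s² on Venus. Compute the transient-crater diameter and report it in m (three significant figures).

In SI units: v = 13400 m/s.
(ρ_i/ρ_t)^0.32 = (809/2900)^0.32 = 0.6646
d^0.76 = 11.8^0.76 = 6.526
v^0.51 = 13400^0.51 = 127.3
g^-0.22 = 8.87^-0.22 = 0.6187
D = 1.1 × 0.6646 × 6.526 × 127.3 × 0.6187 = 375.8 m

D ≈ 376 m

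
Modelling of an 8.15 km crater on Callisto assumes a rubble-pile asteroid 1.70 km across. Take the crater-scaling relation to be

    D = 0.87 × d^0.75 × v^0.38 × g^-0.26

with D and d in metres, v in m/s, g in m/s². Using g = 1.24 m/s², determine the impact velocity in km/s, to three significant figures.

Rearranging for v: v = [D / (0.87 · 1700^0.75 · 1.24^-0.26)]^(1/0.38).
D = 8150 m.
1700^0.75 = 264.8
1.24^-0.26 = 0.9456
Denominator = 0.87 × 264.8 × 0.9456 = 217.8
D / 217.8 = 8150 / 217.8 = 37.42
v = 37.42^(1/0.38) = 37.42^2.6316 = 13797 m/s

v ≈ 13.8 km/s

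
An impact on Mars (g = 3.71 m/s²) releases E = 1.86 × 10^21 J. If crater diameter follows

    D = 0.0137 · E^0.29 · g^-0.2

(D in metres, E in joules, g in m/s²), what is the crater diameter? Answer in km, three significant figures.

D ≈ 15.5 km

E^0.29 = (1.86 × 10^21)^0.29 = 1.473 × 10^6
g^-0.2 = 3.71^-0.2 = 0.7694
D = 0.0137 × 1.473 × 10^6 × 0.7694 = 15527 m
   = 15.53 km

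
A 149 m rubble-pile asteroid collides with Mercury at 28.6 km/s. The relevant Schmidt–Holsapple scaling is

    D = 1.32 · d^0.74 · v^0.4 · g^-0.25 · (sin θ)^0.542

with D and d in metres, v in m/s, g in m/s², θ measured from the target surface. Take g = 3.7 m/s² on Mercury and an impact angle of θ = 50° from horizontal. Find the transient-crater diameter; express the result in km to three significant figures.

D ≈ 2.03 km

In SI units: v = 28600 m/s.
d^0.74 = 149^0.74 = 40.57
v^0.4 = 28600^0.4 = 60.61
g^-0.25 = 3.7^-0.25 = 0.7210
(sin 50°)^0.542 = 0.7660^0.542 = 0.8655
D = 1.32 × 40.57 × 60.61 × 0.7210 × 0.8655 = 2025 m
   = 2.025 km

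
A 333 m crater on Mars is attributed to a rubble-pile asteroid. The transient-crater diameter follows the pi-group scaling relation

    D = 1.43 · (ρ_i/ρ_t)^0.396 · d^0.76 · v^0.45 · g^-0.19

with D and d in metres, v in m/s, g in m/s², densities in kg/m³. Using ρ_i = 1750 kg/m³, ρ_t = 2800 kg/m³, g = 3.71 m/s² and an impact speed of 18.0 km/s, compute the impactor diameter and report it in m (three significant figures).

d ≈ 6.98 m

Rearranging for d: d = [D / (1.43 · (1750/2800)^0.396 · 18000^0.45 · 3.71^-0.19)]^(1/0.76).
(1750/2800)^0.396 = 0.8302
18000^0.45 = 82.20
3.71^-0.19 = 0.7795
Denominator = 1.43 × 0.8302 × 82.20 × 0.7795 = 76.07
D / 76.07 = 333 / 76.07 = 4.378
d = 4.378^(1/0.76) = 4.378^1.3158 = 6.979 m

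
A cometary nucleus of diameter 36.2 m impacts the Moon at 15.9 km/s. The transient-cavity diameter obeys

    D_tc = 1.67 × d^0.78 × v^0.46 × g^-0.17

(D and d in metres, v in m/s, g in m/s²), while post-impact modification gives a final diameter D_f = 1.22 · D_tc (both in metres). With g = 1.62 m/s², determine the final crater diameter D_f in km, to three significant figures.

D_f ≈ 2.64 km

v = 15900 m/s.
d^0.78 = 36.2^0.78 = 16.44
v^0.46 = 15900^0.46 = 85.63
g^-0.17 = 1.62^-0.17 = 0.9213
D_tc = 1.67 × 16.44 × 85.63 × 0.9213 = 2166 m
D_f = 1.22 × 2166 = 2643 m
     = 2.643 km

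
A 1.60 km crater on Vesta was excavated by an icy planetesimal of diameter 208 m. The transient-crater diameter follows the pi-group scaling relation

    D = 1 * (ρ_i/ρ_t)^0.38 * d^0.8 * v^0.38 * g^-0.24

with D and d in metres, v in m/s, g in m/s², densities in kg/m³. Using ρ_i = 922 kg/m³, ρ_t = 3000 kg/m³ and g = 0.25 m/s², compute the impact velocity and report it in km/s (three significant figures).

Rearranging for v: v = [D / (1 · (922/3000)^0.38 · 208^0.8 · 0.25^-0.24)]^(1/0.38).
D = 1600 m.
(922/3000)^0.38 = 0.6387
208^0.8 = 71.52
0.25^-0.24 = 1.395
Denominator = 1 × 0.6387 × 71.52 × 1.395 = 63.72
D / 63.72 = 1600 / 63.72 = 25.11
v = 25.11^(1/0.38) = 25.11^2.6316 = 4829 m/s

v ≈ 4.83 km/s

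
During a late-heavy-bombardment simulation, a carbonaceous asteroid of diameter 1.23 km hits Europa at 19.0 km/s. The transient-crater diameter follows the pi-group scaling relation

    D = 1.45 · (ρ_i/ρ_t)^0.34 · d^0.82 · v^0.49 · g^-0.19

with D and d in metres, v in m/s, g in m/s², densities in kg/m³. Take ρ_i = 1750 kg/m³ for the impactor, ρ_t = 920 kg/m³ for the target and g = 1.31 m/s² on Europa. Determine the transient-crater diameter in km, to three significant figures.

In SI units: d = 1230 m, v = 19000 m/s.
(ρ_i/ρ_t)^0.34 = (1750/920)^0.34 = 1.244
d^0.82 = 1230^0.82 = 341.8
v^0.49 = 19000^0.49 = 124.9
g^-0.19 = 1.31^-0.19 = 0.9500
D = 1.45 × 1.244 × 341.8 × 124.9 × 0.9500 = 73155 m
   = 73.16 km

D ≈ 73.2 km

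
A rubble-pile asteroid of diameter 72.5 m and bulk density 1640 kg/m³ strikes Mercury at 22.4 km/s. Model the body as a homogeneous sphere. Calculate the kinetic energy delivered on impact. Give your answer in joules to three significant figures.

v = 22400 m/s.
Mass m = (π/6) ρ d³ = (π/6) × 1640 × (72.5)³ = 3.272 × 10^8 kg
E = ½ m v² = 0.5 × 3.272 × 10^8 × (22400)² = 8.209 × 10^16 J

E ≈ 8.21 × 10^16 J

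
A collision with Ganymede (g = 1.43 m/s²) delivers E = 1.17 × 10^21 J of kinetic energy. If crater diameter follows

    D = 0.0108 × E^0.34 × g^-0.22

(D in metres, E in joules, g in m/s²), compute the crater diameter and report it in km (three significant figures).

E^0.34 = (1.17 × 10^21)^0.34 = 1.456 × 10^7
g^-0.22 = 1.43^-0.22 = 0.9243
D = 0.0108 × 1.456 × 10^7 × 0.9243 = 1.453 × 10^5 m
   = 145.3 km

D ≈ 145 km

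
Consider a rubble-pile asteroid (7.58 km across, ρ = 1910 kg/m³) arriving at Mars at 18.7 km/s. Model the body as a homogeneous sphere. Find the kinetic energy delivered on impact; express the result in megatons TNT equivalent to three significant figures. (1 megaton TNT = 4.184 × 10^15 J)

E ≈ 1.82 × 10^7 Mt TNT

d = 7580 m; v = 18700 m/s.
Mass m = (π/6) ρ d³ = (π/6) × 1910 × (7580)³ = 4.356 × 10^14 kg
E = ½ m v² = 0.5 × 4.356 × 10^14 × (18700)² = 7.616 × 10^22 J
   = 7.616 × 10^22 / 4.184×10^15 = 1.820 × 10^7 Mt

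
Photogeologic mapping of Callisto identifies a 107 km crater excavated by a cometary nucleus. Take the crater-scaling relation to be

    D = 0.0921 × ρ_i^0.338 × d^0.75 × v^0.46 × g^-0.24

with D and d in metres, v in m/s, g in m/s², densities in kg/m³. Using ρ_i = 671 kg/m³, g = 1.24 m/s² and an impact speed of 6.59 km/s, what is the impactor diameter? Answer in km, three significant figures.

Rearranging for d: d = [D / (0.0921 · 671^0.338 · 6590^0.46 · 1.24^-0.24)]^(1/0.75).
D = 107000 m.
671^0.338 = 9.025
6590^0.46 = 57.11
1.24^-0.24 = 0.9497
Denominator = 0.0921 × 9.025 × 57.11 × 0.9497 = 45.08
D / 45.08 = 107000 / 45.08 = 2374
d = 2374^(1/0.75) = 2374^1.3333 = 31661 m

d ≈ 31.7 km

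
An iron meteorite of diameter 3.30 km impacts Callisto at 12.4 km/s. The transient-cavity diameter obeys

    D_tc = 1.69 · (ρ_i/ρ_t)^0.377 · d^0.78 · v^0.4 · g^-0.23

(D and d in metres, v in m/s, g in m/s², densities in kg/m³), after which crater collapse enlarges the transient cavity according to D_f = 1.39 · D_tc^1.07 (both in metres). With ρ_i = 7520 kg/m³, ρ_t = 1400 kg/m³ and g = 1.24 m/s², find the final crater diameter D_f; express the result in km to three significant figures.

In SI: d = 3300 m, v = 12400 m/s.
(ρ_i/ρ_t)^0.377 = (7520/1400)^0.377 = 1.885
d^0.78 = 3300^0.78 = 555.2
v^0.4 = 12400^0.4 = 43.39
g^-0.23 = 1.24^-0.23 = 0.9517
D_tc = 1.69 × 1.885 × 555.2 × 43.39 × 0.9517 = 73040 m
D_f = 1.39 × (73040)^1.07 = 2.223 × 10^5 m
     = 222.3 km

D_f ≈ 222 km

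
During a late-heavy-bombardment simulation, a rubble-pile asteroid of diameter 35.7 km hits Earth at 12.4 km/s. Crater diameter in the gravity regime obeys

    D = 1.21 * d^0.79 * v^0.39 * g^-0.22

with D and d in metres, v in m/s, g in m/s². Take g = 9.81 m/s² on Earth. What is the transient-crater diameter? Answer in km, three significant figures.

D ≈ 114 km

In SI units: d = 35700 m, v = 12400 m/s.
d^0.79 = 35700^0.79 = 3950
v^0.39 = 12400^0.39 = 39.49
g^-0.22 = 9.81^-0.22 = 0.6051
D = 1.21 × 3950 × 39.49 × 0.6051 = 1.142 × 10^5 m
   = 114.2 km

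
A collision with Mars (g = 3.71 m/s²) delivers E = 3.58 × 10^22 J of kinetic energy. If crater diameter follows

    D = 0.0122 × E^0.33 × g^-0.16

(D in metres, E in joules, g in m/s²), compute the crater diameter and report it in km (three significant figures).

E^0.33 = (3.58 × 10^22)^0.33 = 2.772 × 10^7
g^-0.16 = 3.71^-0.16 = 0.8108
D = 0.0122 × 2.772 × 10^7 × 0.8108 = 2.742 × 10^5 m
   = 274.2 km

D ≈ 274 km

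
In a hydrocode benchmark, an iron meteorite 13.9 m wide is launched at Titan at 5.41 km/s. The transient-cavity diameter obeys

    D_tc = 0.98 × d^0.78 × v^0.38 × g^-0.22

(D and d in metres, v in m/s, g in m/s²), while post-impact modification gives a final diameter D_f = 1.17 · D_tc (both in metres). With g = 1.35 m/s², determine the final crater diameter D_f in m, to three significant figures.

v = 5410 m/s.
d^0.78 = 13.9^0.78 = 7.790
v^0.38 = 5410^0.38 = 26.22
g^-0.22 = 1.35^-0.22 = 0.9361
D_tc = 0.98 × 7.790 × 26.22 × 0.9361 = 187.4 m
D_f = 1.17 × 187.4 = 219.3 m

D_f ≈ 219 m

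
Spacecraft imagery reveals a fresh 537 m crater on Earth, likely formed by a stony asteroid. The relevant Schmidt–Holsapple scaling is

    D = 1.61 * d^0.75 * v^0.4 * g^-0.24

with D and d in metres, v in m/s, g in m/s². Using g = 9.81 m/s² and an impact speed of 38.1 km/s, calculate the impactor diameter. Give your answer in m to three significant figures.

Rearranging for d: d = [D / (1.61 · 38100^0.4 · 9.81^-0.24)]^(1/0.75).
38100^0.4 = 67.98
9.81^-0.24 = 0.5781
Denominator = 1.61 × 67.98 × 0.5781 = 63.27
D / 63.27 = 537 / 63.27 = 8.487
d = 8.487^(1/0.75) = 8.487^1.3333 = 17.31 m

d ≈ 17.3 m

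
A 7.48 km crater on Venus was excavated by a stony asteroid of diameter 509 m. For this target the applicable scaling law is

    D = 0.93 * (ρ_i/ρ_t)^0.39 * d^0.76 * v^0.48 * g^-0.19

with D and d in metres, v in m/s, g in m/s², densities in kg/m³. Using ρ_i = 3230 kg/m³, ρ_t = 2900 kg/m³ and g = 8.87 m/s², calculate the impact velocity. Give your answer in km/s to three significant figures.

Rearranging for v: v = [D / (0.93 · (3230/2900)^0.39 · 509^0.76 · 8.87^-0.19)]^(1/0.48).
D = 7480 m.
(3230/2900)^0.39 = 1.043
509^0.76 = 114.1
8.87^-0.19 = 0.6605
Denominator = 0.93 × 1.043 × 114.1 × 0.6605 = 73.10
D / 73.10 = 7480 / 73.10 = 102.3
v = 102.3^(1/0.48) = 102.3^2.0833 = 15388 m/s

v ≈ 15.4 km/s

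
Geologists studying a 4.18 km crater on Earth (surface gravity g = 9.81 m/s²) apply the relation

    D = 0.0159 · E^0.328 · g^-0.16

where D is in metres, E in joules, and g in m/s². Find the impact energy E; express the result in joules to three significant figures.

Rearranging: E = [D / (0.0159 · g^-0.16)]^(1/0.328).
D = 4180 m.
g^-0.16 = 9.81^-0.16 = 0.6940
D / (0.0159 × 0.6940) = 4180 / (0.01103) = 3.790 × 10^5
E = (3.790 × 10^5)^3.0488 = 1.019 × 10^17 J

E ≈ 1.02 × 10^17 J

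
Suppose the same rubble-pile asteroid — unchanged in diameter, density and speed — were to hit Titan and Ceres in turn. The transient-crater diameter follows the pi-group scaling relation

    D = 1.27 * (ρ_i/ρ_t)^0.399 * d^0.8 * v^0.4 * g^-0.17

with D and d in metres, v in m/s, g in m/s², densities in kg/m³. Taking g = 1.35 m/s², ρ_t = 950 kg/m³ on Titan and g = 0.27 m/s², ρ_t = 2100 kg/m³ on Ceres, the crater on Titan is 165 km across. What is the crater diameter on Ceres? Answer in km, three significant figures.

The impactor-only factors (d, v, ρ_i) cancel in the ratio, leaving D_Ceres/D_Titan = (g_Ceres/g_Titan)^-0.17 · (ρ_t,Titan/ρ_t,Ceres)^0.399.
(0.27/1.35)^-0.17 = 0.2000^-0.17 = 1.315
(950/2100)^0.399 = 0.4524^0.399 = 0.7287
Ratio = 1.315 × 0.7287 = 0.9582
D_Ceres = 0.9582 × 165 km = 158 km

D ≈ 158 km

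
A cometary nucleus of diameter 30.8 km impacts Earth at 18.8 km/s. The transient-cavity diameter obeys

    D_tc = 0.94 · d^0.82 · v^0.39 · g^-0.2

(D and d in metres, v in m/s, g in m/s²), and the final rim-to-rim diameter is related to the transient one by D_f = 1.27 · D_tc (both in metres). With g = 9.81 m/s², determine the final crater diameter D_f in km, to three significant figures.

In SI: d = 30800 m, v = 18800 m/s.
d^0.82 = 30800^0.82 = 4793
v^0.39 = 18800^0.39 = 46.44
g^-0.2 = 9.81^-0.2 = 0.6334
D_tc = 0.94 × 4793 × 46.44 × 0.6334 = 1.325 × 10^5 m
D_f = 1.27 × 1.325 × 10^5 = 1.683 × 10^5 m
     = 168.3 km

D_f ≈ 168 km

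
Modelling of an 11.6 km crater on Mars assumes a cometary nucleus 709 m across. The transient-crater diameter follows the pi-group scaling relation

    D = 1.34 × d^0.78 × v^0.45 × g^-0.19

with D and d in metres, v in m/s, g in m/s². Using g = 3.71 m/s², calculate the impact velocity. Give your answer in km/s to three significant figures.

v ≈ 11.2 km/s

Rearranging for v: v = [D / (1.34 · 709^0.78 · 3.71^-0.19)]^(1/0.45).
D = 11600 m.
709^0.78 = 167.3
3.71^-0.19 = 0.7795
Denominator = 1.34 × 167.3 × 0.7795 = 174.7
D / 174.7 = 11600 / 174.7 = 66.40
v = 66.40^(1/0.45) = 66.40^2.2222 = 11200 m/s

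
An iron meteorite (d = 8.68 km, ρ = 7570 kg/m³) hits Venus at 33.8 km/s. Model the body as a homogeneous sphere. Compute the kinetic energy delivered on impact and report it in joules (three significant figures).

E ≈ 1.48 × 10^24 J

d = 8680 m; v = 33800 m/s.
Mass m = (π/6) ρ d³ = (π/6) × 7570 × (8680)³ = 2.592 × 10^15 kg
E = ½ m v² = 0.5 × 2.592 × 10^15 × (33800)² = 1.481 × 10^24 J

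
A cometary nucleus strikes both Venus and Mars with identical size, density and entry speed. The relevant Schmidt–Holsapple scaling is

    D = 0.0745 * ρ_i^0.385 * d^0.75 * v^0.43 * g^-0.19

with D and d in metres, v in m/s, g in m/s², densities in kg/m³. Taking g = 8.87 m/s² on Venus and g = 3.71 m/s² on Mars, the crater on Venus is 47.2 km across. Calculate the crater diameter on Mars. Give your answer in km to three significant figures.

All impactor-dependent factors cancel in the ratio, leaving D_Mars/D_Venus = (g_Mars/g_Venus)^-0.19.
(3.71/8.87)^-0.19 = 0.4183^-0.19 = 1.180
D_Mars = 1.180 × 47.2 km = 55.7 km

D ≈ 55.7 km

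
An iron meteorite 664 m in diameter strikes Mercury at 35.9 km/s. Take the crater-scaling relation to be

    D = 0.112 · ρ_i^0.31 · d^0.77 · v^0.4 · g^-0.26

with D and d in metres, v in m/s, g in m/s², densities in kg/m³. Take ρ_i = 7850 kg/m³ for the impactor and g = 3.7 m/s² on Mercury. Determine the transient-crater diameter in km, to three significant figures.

In SI units: v = 35900 m/s.
ρ_i^0.31 = 7850^0.31 = 16.12
d^0.77 = 664^0.77 = 149.0
v^0.4 = 35900^0.4 = 66.38
g^-0.26 = 3.7^-0.26 = 0.7117
D = 0.112 × 16.12 × 149.0 × 66.38 × 0.7117 = 12709 m
   = 12.71 km

D ≈ 12.7 km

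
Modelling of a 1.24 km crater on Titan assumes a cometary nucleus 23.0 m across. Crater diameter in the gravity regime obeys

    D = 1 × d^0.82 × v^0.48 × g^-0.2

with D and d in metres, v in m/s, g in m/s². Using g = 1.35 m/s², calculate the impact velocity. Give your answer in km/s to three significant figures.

v ≈ 14.9 km/s

Rearranging for v: v = [D / (1 · 23^0.82 · 1.35^-0.2)]^(1/0.48).
D = 1240 m.
23^0.82 = 13.08
1.35^-0.2 = 0.9417
Denominator = 1 × 13.08 × 0.9417 = 12.32
D / 12.32 = 1240 / 12.32 = 100.6
v = 100.6^(1/0.48) = 100.6^2.0833 = 14860 m/s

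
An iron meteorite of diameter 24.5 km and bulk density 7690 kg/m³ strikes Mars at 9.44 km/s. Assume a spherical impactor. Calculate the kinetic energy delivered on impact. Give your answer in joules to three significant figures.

E ≈ 2.64 × 10^24 J

d = 24500 m; v = 9440 m/s.
Mass m = (π/6) ρ d³ = (π/6) × 7690 × (24500)³ = 5.921 × 10^16 kg
E = ½ m v² = 0.5 × 5.921 × 10^16 × (9440)² = 2.638 × 10^24 J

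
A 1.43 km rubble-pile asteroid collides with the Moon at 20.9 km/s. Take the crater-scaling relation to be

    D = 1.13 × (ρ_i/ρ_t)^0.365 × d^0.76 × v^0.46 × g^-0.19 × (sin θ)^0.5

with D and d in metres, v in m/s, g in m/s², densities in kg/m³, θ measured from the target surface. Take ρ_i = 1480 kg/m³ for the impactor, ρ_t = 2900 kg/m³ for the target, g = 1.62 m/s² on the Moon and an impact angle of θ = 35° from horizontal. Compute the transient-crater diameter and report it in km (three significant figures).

D ≈ 14.8 km

In SI units: d = 1430 m, v = 20900 m/s.
(ρ_i/ρ_t)^0.365 = (1480/2900)^0.365 = 0.7823
d^0.76 = 1430^0.76 = 250.1
v^0.46 = 20900^0.46 = 97.11
g^-0.19 = 1.62^-0.19 = 0.9124
(sin 35°)^0.5 = 0.5736^0.5 = 0.7574
D = 1.13 × 0.7823 × 250.1 × 97.11 × 0.9124 × 0.7574 = 14837 m
   = 14.84 km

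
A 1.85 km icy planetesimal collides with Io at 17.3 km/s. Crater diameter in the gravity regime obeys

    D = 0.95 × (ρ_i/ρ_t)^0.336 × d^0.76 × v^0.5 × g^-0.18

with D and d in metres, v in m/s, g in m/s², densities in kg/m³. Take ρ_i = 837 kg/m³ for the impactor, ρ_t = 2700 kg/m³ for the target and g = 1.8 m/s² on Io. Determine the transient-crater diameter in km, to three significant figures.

In SI units: d = 1850 m, v = 17300 m/s.
(ρ_i/ρ_t)^0.336 = (837/2700)^0.336 = 0.6747
d^0.76 = 1850^0.76 = 304.1
v^0.5 = 17300^0.5 = 131.5
g^-0.18 = 1.8^-0.18 = 0.8996
D = 0.95 × 0.6747 × 304.1 × 131.5 × 0.8996 = 23058 m
   = 23.06 km

D ≈ 23.1 km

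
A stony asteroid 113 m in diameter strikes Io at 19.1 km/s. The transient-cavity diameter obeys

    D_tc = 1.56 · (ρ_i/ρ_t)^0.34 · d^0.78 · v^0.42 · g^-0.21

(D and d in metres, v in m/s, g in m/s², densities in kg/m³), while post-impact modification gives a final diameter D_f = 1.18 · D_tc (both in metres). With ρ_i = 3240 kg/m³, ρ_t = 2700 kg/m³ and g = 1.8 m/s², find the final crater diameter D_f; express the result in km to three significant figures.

v = 19100 m/s.
(ρ_i/ρ_t)^0.34 = (3240/2700)^0.34 = 1.064
d^0.78 = 113^0.78 = 39.94
v^0.42 = 19100^0.42 = 62.81
g^-0.21 = 1.8^-0.21 = 0.8839
D_tc = 1.56 × 1.064 × 39.94 × 62.81 × 0.8839 = 3680 m
D_f = 1.18 × 3680 = 4342 m
     = 4.342 km

D_f ≈ 4.34 km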